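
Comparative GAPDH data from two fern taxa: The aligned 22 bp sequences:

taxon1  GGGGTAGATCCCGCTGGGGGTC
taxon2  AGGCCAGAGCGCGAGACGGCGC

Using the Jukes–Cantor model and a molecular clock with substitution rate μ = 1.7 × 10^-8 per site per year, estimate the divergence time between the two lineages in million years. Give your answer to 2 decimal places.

24.23

The sequences differ at 11 of 22 sites, so p = 11/22 = 0.5.
d = −(3/4) ln(1 − 4p/3) = −0.75 ln(1 − 0.666667) = −0.75 ln(0.333333)
  = −0.75 × (-1.098613) = 0.823960 substitutions/site.
Under a molecular clock d = 2μt, so t = d/(2μ) = 0.823960 / (2 × 1.7 × 10^-8) = 24.23 million years.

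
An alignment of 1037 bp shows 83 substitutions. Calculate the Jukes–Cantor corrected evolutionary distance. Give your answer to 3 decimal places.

0.085

p = 83/1037 ≈ 0.080039.
d = −(3/4) ln(1 − 4p/3) = −0.75 ln(1 − 0.106719) = −0.75 ln(0.893281)
  = −0.75 × (-0.112854) = 0.084641 substitutions/site.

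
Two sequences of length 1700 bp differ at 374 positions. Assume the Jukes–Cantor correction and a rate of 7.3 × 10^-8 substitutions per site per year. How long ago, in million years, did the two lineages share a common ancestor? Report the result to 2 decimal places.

p = 374/1700 = 0.22.
d = −(3/4) ln(1 − 4p/3) = −0.75 ln(1 − 0.293333) = −0.75 ln(0.706667)
  = −0.75 × (-0.347196) = 0.260397 substitutions/site.
Under a molecular clock d = 2μt, so t = d/(2μ) = 0.260397 / (2 × 7.3 × 10^-8) = 1.78 million years.

1.78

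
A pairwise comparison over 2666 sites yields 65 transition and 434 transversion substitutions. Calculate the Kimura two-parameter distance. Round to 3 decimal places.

P = 65/2666 ≈ 0.024381 and Q = 434/2666 ≈ 0.162791.
Under the Kimura two-parameter model, d = −½ ln(1 − 2P − Q) − ¼ ln(1 − 2Q).
1 − 2P − Q = 0.788447, giving −½ ln(0.788447) = 0.118845.
1 − 2Q = 0.674418, giving −¼ ln(0.674418) = 0.098476.
d = 0.118845 + 0.098476 = 0.217321.

0.217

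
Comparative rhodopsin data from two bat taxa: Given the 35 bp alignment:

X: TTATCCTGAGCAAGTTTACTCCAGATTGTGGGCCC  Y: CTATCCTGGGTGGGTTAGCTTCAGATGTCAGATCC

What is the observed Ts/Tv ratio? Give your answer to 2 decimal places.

3.67

Transitions are A↔G and C↔T; transversions are all other mismatches.
Transitions: 11. Transversions: 3.
R = 11/3 = 3.666666… ≈ 3.67 (to 2 d.p.).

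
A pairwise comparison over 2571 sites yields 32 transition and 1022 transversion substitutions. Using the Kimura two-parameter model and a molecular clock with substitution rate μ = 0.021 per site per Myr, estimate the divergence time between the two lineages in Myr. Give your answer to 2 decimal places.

P = 32/2571 ≈ 0.012447 and Q = 1022/2571 ≈ 0.397511.
Under the Kimura two-parameter model, d = −½ ln(1 − 2P − Q) − ¼ ln(1 − 2Q).
1 − 2P − Q = 0.577595, giving −½ ln(0.577595) = 0.274441.
1 − 2Q = 0.204978, giving −¼ ln(0.204978) = 0.396213.
d = 0.274441 + 0.396213 = 0.670654.
Under a molecular clock d = 2μt, so t = d/(2μ) = 0.670654 / (2 × 0.021) = 15.97 Myr.

15.97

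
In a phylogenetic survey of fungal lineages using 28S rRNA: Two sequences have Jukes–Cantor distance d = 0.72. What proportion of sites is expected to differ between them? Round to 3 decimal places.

p = (3/4)(1 − e^(−4d/3)) = 0.75 × (1 − e^(-0.96)) = 0.75 × (1 − 0.382893) = 0.462830.

0.463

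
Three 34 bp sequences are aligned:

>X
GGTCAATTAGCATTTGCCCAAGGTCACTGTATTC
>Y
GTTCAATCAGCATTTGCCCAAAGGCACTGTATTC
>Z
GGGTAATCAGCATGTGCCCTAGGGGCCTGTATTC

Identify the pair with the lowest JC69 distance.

X and Y

X–Y: 4/34 differ, p = 0.118, d = 0.128.
X–Z: 8/34 differ, p = 0.235, d = 0.282.
Y–Z: 8/34 differ, p = 0.235, d = 0.282.
The smallest distance is between X and Y.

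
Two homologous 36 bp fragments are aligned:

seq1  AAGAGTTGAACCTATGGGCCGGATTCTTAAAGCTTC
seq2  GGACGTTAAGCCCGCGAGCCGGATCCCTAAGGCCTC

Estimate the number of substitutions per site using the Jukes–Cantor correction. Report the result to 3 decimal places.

The sequences differ at 14 of 36 sites, so p = 14/36 ≈ 0.388889.
d = −(3/4) ln(1 − 4p/3) = −0.75 ln(1 − 0.518519) = −0.75 ln(0.481481)
  = −0.75 × (-0.730889) = 0.548167 substitutions/site.

0.548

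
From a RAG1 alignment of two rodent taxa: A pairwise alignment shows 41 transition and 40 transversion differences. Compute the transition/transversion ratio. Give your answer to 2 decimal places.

1.03

R = 41/40 = 1.025 ≈ 1.03 (to 2 d.p.).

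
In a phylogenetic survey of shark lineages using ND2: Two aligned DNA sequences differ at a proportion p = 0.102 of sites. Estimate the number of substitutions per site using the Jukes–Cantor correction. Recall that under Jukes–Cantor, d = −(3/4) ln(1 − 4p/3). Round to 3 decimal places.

0.110

d = −(3/4) ln(1 − 4p/3) = −0.75 ln(1 − 0.136) = −0.75 ln(0.864)
  = −0.75 × (-0.146183) = 0.109637 substitutions/site.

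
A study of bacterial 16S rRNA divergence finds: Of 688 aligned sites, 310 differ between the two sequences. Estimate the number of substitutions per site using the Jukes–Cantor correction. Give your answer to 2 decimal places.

p = 310/688 ≈ 0.450581.
d = −(3/4) ln(1 − 4p/3) = −0.75 ln(1 − 0.600775) = −0.75 ln(0.399225)
  = −0.75 × (-0.918230) = 0.688673 substitutions/site.

0.69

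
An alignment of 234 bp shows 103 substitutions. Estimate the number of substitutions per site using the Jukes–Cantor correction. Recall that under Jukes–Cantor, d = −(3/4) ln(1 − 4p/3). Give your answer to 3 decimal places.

p = 103/234 ≈ 0.440171.
d = −(3/4) ln(1 − 4p/3) = −0.75 ln(1 − 0.586895) = −0.75 ln(0.413105)
  = −0.75 × (-0.884053) = 0.663040 substitutions/site.

0.663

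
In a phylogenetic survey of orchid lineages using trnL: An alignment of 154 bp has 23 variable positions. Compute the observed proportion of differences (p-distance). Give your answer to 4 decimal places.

0.1494

p = 23/154 = 0.149350… ≈ 0.1494 (to 4 d.p.).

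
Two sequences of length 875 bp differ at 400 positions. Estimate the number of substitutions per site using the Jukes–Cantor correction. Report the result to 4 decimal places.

p = 400/875 ≈ 0.457143.
d = −(3/4) ln(1 − 4p/3) = −0.75 ln(1 − 0.609524) = −0.75 ln(0.390476)
  = −0.75 × (-0.940389) = 0.705292 substitutions/site.

0.7053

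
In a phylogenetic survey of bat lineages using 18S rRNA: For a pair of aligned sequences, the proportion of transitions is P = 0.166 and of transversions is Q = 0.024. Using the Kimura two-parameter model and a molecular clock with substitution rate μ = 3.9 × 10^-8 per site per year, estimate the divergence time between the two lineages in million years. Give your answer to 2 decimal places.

2.98

Under the Kimura two-parameter model, d = −½ ln(1 − 2P − Q) − ¼ ln(1 − 2Q).
1 − 2P − Q = 0.644, giving −½ ln(0.644) = 0.220028.
1 − 2Q = 0.952, giving −¼ ln(0.952) = 0.012298.
d = 0.220028 + 0.012298 = 0.232326.
Under a molecular clock d = 2μt, so t = d/(2μ) = 0.232326 / (2 × 3.9 × 10^-8) = 2.98 million years.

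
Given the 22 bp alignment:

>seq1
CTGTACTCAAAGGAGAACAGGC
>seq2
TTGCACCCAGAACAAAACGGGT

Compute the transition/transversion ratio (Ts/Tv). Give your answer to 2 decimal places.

8.00

Transitions are A↔G and C↔T; transversions are all other mismatches.
Transitions: 8. Transversions: 1.
R = 8/1 = 8.00.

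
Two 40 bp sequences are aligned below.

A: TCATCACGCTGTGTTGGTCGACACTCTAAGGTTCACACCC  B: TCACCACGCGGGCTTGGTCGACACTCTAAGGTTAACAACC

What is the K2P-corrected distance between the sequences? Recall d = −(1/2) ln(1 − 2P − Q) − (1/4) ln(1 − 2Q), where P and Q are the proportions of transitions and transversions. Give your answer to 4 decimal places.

Of 40 sites, 1 differences are transitions and 5 are transversions, so P = 1/40 = 0.025 and Q = 5/40 = 0.125.
Under the Kimura two-parameter model, d = −½ ln(1 − 2P − Q) − ¼ ln(1 − 2Q).
1 − 2P − Q = 0.825, giving −½ ln(0.825) = 0.096186.
1 − 2Q = 0.75, giving −¼ ln(0.75) = 0.071921.
d = 0.096186 + 0.071921 = 0.168107.

0.1681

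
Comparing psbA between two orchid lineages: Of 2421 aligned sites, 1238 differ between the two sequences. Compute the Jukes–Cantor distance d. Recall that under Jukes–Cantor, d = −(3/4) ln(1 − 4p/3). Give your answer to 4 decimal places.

0.8588

p = 1238/2421 ≈ 0.511359.
d = −(3/4) ln(1 − 4p/3) = −0.75 ln(1 − 0.681812) = −0.75 ln(0.318188)
  = −0.75 × (-1.145113) = 0.858835 substitutions/site.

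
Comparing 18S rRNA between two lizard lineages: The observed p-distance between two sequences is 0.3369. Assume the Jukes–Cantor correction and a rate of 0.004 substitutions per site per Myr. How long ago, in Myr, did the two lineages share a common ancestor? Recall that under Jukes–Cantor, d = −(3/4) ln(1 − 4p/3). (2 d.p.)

d = −(3/4) ln(1 − 4p/3) = −0.75 ln(1 − 0.4492) = −0.75 ln(0.5508)
  = −0.75 × (-0.596384) = 0.447288 substitutions/site.
Under a molecular clock d = 2μt, so t = d/(2μ) = 0.447288 / (2 × 0.004) = 55.91 Myr.

55.91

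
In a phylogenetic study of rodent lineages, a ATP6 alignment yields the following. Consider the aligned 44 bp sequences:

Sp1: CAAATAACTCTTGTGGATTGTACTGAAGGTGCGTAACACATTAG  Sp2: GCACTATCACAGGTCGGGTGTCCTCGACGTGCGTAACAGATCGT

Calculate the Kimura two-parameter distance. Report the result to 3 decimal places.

Of 44 sites, 4 differences are transitions and 14 are transversions, so P = 4/44 ≈ 0.090909 and Q = 14/44 ≈ 0.318182.
Under the Kimura two-parameter model, d = −½ ln(1 − 2P − Q) − ¼ ln(1 − 2Q).
1 − 2P − Q = 0.5, giving −½ ln(0.5) = 0.346574.
1 − 2Q = 0.363636, giving −¼ ln(0.363636) = 0.252900.
d = 0.346574 + 0.252900 = 0.599474.

0.599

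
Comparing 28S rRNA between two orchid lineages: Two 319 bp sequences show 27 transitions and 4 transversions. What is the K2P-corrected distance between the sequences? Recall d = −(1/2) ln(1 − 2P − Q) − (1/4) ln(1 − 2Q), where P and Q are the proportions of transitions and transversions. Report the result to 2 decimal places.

0.11

P = 27/319 ≈ 0.084639 and Q = 4/319 ≈ 0.012539.
Under the Kimura two-parameter model, d = −½ ln(1 − 2P − Q) − ¼ ln(1 − 2Q).
1 − 2P − Q = 0.818183, giving −½ ln(0.818183) = 0.100335.
1 − 2Q = 0.974922, giving −¼ ln(0.974922) = 0.006349.
d = 0.100335 + 0.006349 = 0.106684.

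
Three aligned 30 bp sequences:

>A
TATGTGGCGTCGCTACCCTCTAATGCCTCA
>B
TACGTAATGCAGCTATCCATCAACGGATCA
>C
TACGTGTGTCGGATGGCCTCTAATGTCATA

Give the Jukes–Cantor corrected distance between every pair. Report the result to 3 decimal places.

d(A,B) = 0.647, d(A,C) = 0.572, d(B,C) = 0.931

A–B: 13/30 sites differ → p ≈ 0.433333, d = −0.75 ln(1 − 0.577777) = 0.646666 ≈ 0.647.
A–C: 12/30 sites differ → p = 0.4, d = −0.75 ln(1 − 0.533333) = 0.571605 ≈ 0.572.
B–C: 16/30 sites differ → p ≈ 0.533333, d = −0.75 ln(1 − 0.711111) = 0.931285 ≈ 0.931.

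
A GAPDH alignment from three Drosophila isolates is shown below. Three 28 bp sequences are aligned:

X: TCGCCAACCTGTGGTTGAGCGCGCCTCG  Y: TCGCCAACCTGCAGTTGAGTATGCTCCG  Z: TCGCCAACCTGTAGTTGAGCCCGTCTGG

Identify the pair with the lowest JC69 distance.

X and Z

X–Y: 7/28 differ, p = 0.250, d = 0.304.
X–Z: 4/28 differ, p = 0.143, d = 0.158.
Y–Z: 8/28 differ, p = 0.286, d = 0.360.
The smallest distance is between X and Z.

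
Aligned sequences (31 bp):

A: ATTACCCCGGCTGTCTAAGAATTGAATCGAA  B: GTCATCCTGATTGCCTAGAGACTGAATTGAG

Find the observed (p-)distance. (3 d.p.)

0.419

The sequences differ at 13 of 31 positions.
p = 13/31 = 0.419354… ≈ 0.419 (to 3 d.p.).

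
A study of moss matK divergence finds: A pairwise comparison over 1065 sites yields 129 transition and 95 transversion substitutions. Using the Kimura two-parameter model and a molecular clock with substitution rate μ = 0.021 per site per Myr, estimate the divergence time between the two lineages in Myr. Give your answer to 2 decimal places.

P = 129/1065 ≈ 0.121127 and Q = 95/1065 ≈ 0.089202.
Under the Kimura two-parameter model, d = −½ ln(1 − 2P − Q) − ¼ ln(1 − 2Q).
1 − 2P − Q = 0.668544, giving −½ ln(0.668544) = 0.201327.
1 − 2Q = 0.821596, giving −¼ ln(0.821596) = 0.049127.
d = 0.201327 + 0.049127 = 0.250454.
Under a molecular clock d = 2μt, so t = d/(2μ) = 0.250454 / (2 × 0.021) = 5.96 Myr.

5.96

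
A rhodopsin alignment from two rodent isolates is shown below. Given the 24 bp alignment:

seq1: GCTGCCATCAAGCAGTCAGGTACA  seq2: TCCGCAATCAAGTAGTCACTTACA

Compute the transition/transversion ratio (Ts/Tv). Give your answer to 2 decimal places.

Transitions are A↔G and C↔T; transversions are all other mismatches.
Transitions: 2. Transversions: 4.
R = 2/4 = 0.50.

0.50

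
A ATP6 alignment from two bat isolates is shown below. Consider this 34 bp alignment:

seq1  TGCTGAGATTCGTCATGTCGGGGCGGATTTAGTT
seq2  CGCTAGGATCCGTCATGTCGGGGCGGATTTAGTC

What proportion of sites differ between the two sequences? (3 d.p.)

0.147

The sequences differ at 5 of 34 positions (sites 1, 5, 6, 10, 34).
p = 5/34 = 0.147058… ≈ 0.147 (to 3 d.p.).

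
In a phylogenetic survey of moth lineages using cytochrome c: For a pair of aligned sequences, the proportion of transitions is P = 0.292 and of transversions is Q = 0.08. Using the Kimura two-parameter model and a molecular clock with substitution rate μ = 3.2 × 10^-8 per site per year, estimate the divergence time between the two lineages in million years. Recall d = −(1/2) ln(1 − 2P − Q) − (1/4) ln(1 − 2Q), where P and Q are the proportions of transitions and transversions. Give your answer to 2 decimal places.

Under the Kimura two-parameter model, d = −½ ln(1 − 2P − Q) − ¼ ln(1 − 2Q).
1 − 2P − Q = 0.336, giving −½ ln(0.336) = 0.545322.
1 − 2Q = 0.84, giving −¼ ln(0.84) = 0.043588.
d = 0.545322 + 0.043588 = 0.588910.
Under a molecular clock d = 2μt, so t = d/(2μ) = 0.588910 / (2 × 3.2 × 10^-8) = 9.20 million years.

9.20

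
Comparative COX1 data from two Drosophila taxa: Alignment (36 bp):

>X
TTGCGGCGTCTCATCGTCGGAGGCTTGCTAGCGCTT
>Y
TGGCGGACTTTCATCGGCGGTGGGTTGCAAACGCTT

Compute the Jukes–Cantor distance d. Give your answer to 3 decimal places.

0.304

The sequences differ at 9 of 36 sites (2, 7, 8, 10, 17, 21, 24, 29, 31), so p = 9/36 = 0.25.
d = −(3/4) ln(1 − 4p/3) = −0.75 ln(1 − 0.333333) = −0.75 ln(0.666667)
  = −0.75 × (-0.405465) = 0.304099 substitutions/site.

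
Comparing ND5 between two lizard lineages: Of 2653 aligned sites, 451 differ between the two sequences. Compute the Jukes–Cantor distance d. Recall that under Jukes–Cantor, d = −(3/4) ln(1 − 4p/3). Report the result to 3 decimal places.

0.193

p = 451/2653 ≈ 0.169996.
d = −(3/4) ln(1 − 4p/3) = −0.75 ln(1 − 0.226661) = −0.75 ln(0.773339)
  = −0.75 × (-0.257038) = 0.192779 substitutions/site.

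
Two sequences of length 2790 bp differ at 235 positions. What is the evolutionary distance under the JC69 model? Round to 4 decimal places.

p = 235/2790 ≈ 0.084229.
d = −(3/4) ln(1 − 4p/3) = −0.75 ln(1 − 0.112305) = −0.75 ln(0.887695)
  = −0.75 × (-0.119127) = 0.089345 substitutions/site.

0.0893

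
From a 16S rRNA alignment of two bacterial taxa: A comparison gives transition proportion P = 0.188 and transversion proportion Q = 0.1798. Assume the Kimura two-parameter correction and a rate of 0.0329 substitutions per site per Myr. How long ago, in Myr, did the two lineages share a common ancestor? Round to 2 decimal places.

7.86

Under the Kimura two-parameter model, d = −½ ln(1 − 2P − Q) − ¼ ln(1 − 2Q).
1 − 2P − Q = 0.4442, giving −½ ln(0.4442) = 0.405740.
1 − 2Q = 0.6404, giving −¼ ln(0.6404) = 0.111416.
d = 0.405740 + 0.111416 = 0.517156.
Under a molecular clock d = 2μt, so t = d/(2μ) = 0.517156 / (2 × 0.0329) = 7.86 Myr.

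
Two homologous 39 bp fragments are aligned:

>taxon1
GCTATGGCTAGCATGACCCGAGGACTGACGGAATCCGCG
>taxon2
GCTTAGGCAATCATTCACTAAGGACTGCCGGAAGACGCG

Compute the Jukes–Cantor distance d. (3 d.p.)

The sequences differ at 12 of 39 sites, so p = 12/39 ≈ 0.307692.
d = −(3/4) ln(1 − 4p/3) = −0.75 ln(1 − 0.410256) = −0.75 ln(0.589744)
  = −0.75 × (-0.528067) = 0.396050 substitutions/site.

0.396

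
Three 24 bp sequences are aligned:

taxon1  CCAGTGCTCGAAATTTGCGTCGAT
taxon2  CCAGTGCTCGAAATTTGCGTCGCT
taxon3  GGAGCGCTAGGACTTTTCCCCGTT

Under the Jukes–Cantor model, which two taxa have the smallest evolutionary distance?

taxon1–taxon2: 1/24 differ, p = 0.042, d = 0.043.
taxon1–taxon3: 10/24 differ, p = 0.417, d = 0.608.
taxon2–taxon3: 10/24 differ, p = 0.417, d = 0.608.
The smallest distance is between taxon1 and taxon2.

taxon1 and taxon2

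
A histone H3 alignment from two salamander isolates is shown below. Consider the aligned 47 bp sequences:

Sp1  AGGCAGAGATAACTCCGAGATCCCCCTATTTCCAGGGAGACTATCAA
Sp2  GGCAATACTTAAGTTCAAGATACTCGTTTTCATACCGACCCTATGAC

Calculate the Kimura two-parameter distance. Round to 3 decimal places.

0.738

Of 47 sites, 6 differences are transitions and 16 are transversions, so P = 6/47 ≈ 0.12766 and Q = 16/47 ≈ 0.340426.
Under the Kimura two-parameter model, d = −½ ln(1 − 2P − Q) − ¼ ln(1 − 2Q).
1 − 2P − Q = 0.404254, giving −½ ln(0.404254) = 0.452856.
1 − 2Q = 0.319148, giving −¼ ln(0.319148) = 0.285525.
d = 0.452856 + 0.285525 = 0.738381.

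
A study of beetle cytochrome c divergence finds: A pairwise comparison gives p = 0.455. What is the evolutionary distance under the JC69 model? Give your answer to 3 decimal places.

0.700

d = −(3/4) ln(1 − 4p/3) = −0.75 ln(1 − 0.606667) = −0.75 ln(0.393333)
  = −0.75 × (-0.933099) = 0.699824 substitutions/site.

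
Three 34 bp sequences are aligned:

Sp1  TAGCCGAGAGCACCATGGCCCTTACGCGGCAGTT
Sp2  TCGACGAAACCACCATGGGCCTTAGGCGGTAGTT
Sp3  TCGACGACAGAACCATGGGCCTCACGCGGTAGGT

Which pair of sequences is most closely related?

Sp2 and Sp3

Sp1–Sp2: 7/34 differ, p = 0.206, d = 0.241.
Sp1–Sp3: 8/34 differ, p = 0.235, d = 0.282.
Sp2–Sp3: 6/34 differ, p = 0.176, d = 0.201.
The smallest distance is between Sp2 and Sp3.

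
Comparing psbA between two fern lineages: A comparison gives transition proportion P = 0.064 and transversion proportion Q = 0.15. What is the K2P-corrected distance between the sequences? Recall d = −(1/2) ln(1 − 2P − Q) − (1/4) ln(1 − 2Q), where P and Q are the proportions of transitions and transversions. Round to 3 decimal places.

Under the Kimura two-parameter model, d = −½ ln(1 − 2P − Q) − ¼ ln(1 − 2Q).
1 − 2P − Q = 0.722, giving −½ ln(0.722) = 0.162865.
1 − 2Q = 0.7, giving −¼ ln(0.7) = 0.089169.
d = 0.162865 + 0.089169 = 0.252034.

0.252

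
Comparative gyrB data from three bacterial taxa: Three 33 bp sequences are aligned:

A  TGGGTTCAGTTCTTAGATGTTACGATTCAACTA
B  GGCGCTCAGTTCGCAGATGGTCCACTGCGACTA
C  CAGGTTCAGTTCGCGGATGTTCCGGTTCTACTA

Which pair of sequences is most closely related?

A–B: 11/33 differ, p = 0.333, d = 0.441.
A–C: 8/33 differ, p = 0.242, d = 0.293.
B–C: 10/33 differ, p = 0.303, d = 0.388.
The smallest distance is between A and C.

A and C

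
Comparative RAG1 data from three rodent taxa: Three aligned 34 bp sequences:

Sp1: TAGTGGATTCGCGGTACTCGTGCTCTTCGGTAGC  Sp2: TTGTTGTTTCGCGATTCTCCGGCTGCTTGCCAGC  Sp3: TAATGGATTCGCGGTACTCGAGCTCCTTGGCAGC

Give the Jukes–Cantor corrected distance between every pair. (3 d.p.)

d(Sp1,Sp2) = 0.477, d(Sp1,Sp3) = 0.164, d(Sp2,Sp3) = 0.373

Sp1–Sp2: 12/34 sites differ → p ≈ 0.352941, d = −0.75 ln(1 − 0.470588) = 0.476991 ≈ 0.477.
Sp1–Sp3: 5/34 sites differ → p ≈ 0.147059, d = −0.75 ln(1 − 0.196079) = 0.163691 ≈ 0.164.
Sp2–Sp3: 10/34 sites differ → p ≈ 0.294118, d = −0.75 ln(1 − 0.392157) = 0.373379 ≈ 0.373.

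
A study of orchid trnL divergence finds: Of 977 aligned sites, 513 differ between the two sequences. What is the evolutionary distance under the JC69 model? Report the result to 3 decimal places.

0.903

p = 513/977 ≈ 0.525077.
d = −(3/4) ln(1 − 4p/3) = −0.75 ln(1 − 0.700103) = −0.75 ln(0.299897)
  = −0.75 × (-1.204316) = 0.903237 substitutions/site.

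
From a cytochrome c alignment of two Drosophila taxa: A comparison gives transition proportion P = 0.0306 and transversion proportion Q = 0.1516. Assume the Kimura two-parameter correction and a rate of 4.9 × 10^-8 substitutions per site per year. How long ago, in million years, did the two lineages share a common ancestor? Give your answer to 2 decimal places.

2.14

Under the Kimura two-parameter model, d = −½ ln(1 − 2P − Q) − ¼ ln(1 − 2Q).
1 − 2P − Q = 0.7872, giving −½ ln(0.7872) = 0.119636.
1 − 2Q = 0.6968, giving −¼ ln(0.6968) = 0.090314.
d = 0.119636 + 0.090314 = 0.209950.
Under a molecular clock d = 2μt, so t = d/(2μ) = 0.209950 / (2 × 4.9 × 10^-8) = 2.14 million years.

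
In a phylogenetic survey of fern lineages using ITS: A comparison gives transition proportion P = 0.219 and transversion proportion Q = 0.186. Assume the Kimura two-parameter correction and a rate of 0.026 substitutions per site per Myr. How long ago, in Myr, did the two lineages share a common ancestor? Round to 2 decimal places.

11.64

Under the Kimura two-parameter model, d = −½ ln(1 − 2P − Q) − ¼ ln(1 − 2Q).
1 − 2P − Q = 0.376, giving −½ ln(0.376) = 0.489083.
1 − 2Q = 0.628, giving −¼ ln(0.628) = 0.116304.
d = 0.489083 + 0.116304 = 0.605387.
Under a molecular clock d = 2μt, so t = d/(2μ) = 0.605387 / (2 × 0.026) = 11.64 Myr.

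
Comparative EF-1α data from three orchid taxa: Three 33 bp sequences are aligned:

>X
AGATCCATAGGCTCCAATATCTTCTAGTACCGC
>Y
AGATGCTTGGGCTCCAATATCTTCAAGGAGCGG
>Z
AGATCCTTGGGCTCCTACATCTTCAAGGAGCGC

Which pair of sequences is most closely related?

Y and Z

X–Y: 7/33 differ, p = 0.212, d = 0.249.
X–Z: 7/33 differ, p = 0.212, d = 0.249.
Y–Z: 4/33 differ, p = 0.121, d = 0.132.
The smallest distance is between Y and Z.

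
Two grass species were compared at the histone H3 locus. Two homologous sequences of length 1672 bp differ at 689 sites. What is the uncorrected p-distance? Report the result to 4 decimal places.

p = 689/1672 = 0.412081… ≈ 0.4121 (to 4 d.p.).

0.4121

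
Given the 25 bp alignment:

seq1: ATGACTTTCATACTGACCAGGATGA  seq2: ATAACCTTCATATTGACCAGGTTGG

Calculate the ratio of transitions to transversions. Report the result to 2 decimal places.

4.00

Transitions are A↔G and C↔T; transversions are all other mismatches.
Transitions: 4. Transversions: 1.
R = 4/1 = 4.00.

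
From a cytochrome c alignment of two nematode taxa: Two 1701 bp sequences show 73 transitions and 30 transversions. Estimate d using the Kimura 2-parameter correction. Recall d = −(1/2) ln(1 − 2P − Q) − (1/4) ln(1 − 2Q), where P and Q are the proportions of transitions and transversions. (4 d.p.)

P = 73/1701 ≈ 0.042916 and Q = 30/1701 ≈ 0.017637.
Under the Kimura two-parameter model, d = −½ ln(1 − 2P − Q) − ¼ ln(1 − 2Q).
1 − 2P − Q = 0.896531, giving −½ ln(0.896531) = 0.054611.
1 − 2Q = 0.964726, giving −¼ ln(0.964726) = 0.008978.
d = 0.054611 + 0.008978 = 0.063589.

0.0636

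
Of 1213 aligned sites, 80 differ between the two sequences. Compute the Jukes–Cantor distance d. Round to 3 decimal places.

0.069

p = 80/1213 ≈ 0.065952.
d = −(3/4) ln(1 − 4p/3) = −0.75 ln(1 − 0.087936) = −0.75 ln(0.912064)
  = −0.75 × (-0.092045) = 0.069034 substitutions/site.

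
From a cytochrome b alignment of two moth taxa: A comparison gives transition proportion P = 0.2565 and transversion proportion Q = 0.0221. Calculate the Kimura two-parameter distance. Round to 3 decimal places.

Under the Kimura two-parameter model, d = −½ ln(1 − 2P − Q) − ¼ ln(1 − 2Q).
1 − 2P − Q = 0.4649, giving −½ ln(0.4649) = 0.382966.
1 − 2Q = 0.9558, giving −¼ ln(0.9558) = 0.011302.
d = 0.382966 + 0.011302 = 0.394268.

0.394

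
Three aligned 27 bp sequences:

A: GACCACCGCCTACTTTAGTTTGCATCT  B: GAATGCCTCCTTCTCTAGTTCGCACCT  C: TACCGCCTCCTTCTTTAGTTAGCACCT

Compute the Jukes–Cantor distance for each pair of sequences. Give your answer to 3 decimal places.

d(A,B) = 0.377, d(A,C) = 0.264, d(B,C) = 0.213

A–B: 8/27 sites differ → p ≈ 0.296296, d = −0.75 ln(1 − 0.395061) = 0.376971 ≈ 0.377.
A–C: 6/27 sites differ → p ≈ 0.222222, d = −0.75 ln(1 − 0.296296) = 0.263548 ≈ 0.264.
B–C: 5/27 sites differ → p ≈ 0.185185, d = −0.75 ln(1 − 0.246913) = 0.212681 ≈ 0.213.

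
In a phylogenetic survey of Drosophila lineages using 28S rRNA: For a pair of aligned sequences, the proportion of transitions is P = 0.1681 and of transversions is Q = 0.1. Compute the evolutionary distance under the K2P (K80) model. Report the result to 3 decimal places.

0.342

Under the Kimura two-parameter model, d = −½ ln(1 − 2P − Q) − ¼ ln(1 − 2Q).
1 − 2P − Q = 0.5638, giving −½ ln(0.5638) = 0.286528.
1 − 2Q = 0.8, giving −¼ ln(0.8) = 0.055786.
d = 0.286528 + 0.055786 = 0.342314.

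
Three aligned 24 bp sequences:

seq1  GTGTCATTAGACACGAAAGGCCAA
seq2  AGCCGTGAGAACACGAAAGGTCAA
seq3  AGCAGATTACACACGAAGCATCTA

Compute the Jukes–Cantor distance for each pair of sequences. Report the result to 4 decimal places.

d(seq1,seq2) = 0.7083, d(seq1,seq3) = 0.7083, d(seq2,seq3) = 0.6082

seq1–seq2: 11/24 sites differ → p ≈ 0.458333, d = −0.75 ln(1 − 0.611111) = 0.708346 ≈ 0.7083.
seq1–seq3: 11/24 sites differ → p ≈ 0.458333, d = −0.75 ln(1 − 0.611111) = 0.708346 ≈ 0.7083.
seq2–seq3: 10/24 sites differ → p ≈ 0.416667, d = −0.75 ln(1 − 0.555556) = 0.608198 ≈ 0.6082.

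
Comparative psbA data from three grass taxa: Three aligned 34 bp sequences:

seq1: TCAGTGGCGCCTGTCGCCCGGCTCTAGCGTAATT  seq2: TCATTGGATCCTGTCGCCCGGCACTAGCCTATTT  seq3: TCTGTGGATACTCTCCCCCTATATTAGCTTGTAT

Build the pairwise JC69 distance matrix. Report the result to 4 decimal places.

d(seq1,seq2) = 0.2012, d(seq1,seq3) = 0.6655, d(seq2,seq3) = 0.4770

seq1–seq2: 6/34 sites differ → p ≈ 0.176471, d = −0.75 ln(1 − 0.235295) = 0.201199 ≈ 0.2012.
seq1–seq3: 15/34 sites differ → p ≈ 0.441176, d = −0.75 ln(1 − 0.588235) = 0.665477 ≈ 0.6655.
seq2–seq3: 12/34 sites differ → p ≈ 0.352941, d = −0.75 ln(1 − 0.470588) = 0.476991 ≈ 0.4770.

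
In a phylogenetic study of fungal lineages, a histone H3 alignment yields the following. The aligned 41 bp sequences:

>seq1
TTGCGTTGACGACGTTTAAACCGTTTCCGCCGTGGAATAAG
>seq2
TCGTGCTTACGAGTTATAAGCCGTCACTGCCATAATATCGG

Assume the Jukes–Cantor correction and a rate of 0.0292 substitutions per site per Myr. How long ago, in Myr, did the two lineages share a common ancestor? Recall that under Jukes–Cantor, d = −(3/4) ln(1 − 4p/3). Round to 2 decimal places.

10.34

The sequences differ at 17 of 41 sites, so p = 17/41 ≈ 0.414634.
d = −(3/4) ln(1 − 4p/3) = −0.75 ln(1 − 0.552845) = −0.75 ln(0.447155)
  = −0.75 × (-0.804850) = 0.603638 substitutions/site.
Under a molecular clock d = 2μt, so t = d/(2μ) = 0.603638 / (2 × 0.0292) = 10.34 Myr.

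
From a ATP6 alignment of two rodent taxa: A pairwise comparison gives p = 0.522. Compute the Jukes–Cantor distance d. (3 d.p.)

d = −(3/4) ln(1 − 4p/3) = −0.75 ln(1 − 0.696) = −0.75 ln(0.304)
  = −0.75 × (-1.190728) = 0.893046 substitutions/site.

0.893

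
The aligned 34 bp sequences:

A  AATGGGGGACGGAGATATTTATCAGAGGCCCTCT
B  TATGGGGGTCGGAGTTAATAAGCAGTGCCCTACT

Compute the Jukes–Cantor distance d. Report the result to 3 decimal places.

0.373

The sequences differ at 10 of 34 sites (1, 9, 15, 18, 20, 22, 26, 28, 31, 32), so p = 10/34 ≈ 0.294118.
d = −(3/4) ln(1 − 4p/3) = −0.75 ln(1 − 0.392157) = −0.75 ln(0.607843)
  = −0.75 × (-0.497839) = 0.373379 substitutions/site.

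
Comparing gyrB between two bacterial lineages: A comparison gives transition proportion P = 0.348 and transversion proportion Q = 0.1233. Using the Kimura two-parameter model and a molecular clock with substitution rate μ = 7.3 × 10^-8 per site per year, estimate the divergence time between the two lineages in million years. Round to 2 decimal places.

6.34

Under the Kimura two-parameter model, d = −½ ln(1 − 2P − Q) − ¼ ln(1 − 2Q).
1 − 2P − Q = 0.1807, giving −½ ln(0.1807) = 0.855459.
1 − 2Q = 0.7534, giving −¼ ln(0.7534) = 0.070790.
d = 0.855459 + 0.070790 = 0.926249.
Under a molecular clock d = 2μt, so t = d/(2μ) = 0.926249 / (2 × 7.3 × 10^-8) = 6.34 million years.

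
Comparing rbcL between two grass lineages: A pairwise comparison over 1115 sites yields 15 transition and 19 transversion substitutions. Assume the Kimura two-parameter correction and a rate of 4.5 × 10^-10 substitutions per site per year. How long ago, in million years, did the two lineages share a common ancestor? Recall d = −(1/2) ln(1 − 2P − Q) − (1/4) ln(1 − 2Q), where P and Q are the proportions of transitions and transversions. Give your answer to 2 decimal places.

P = 15/1115 ≈ 0.013453 and Q = 19/1115 ≈ 0.01704.
Under the Kimura two-parameter model, d = −½ ln(1 − 2P − Q) − ¼ ln(1 − 2Q).
1 − 2P − Q = 0.956054, giving −½ ln(0.956054) = 0.022470.
1 − 2Q = 0.96592, giving −¼ ln(0.96592) = 0.008669.
d = 0.022470 + 0.008669 = 0.031139.
Under a molecular clock d = 2μt, so t = d/(2μ) = 0.031139 / (2 × 4.5 × 10^-10) = 34.60 million years.

34.60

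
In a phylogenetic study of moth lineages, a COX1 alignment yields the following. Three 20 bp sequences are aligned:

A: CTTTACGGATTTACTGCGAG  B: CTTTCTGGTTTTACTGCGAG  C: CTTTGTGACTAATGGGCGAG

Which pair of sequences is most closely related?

A and B

A–B: 3/20 differ, p = 0.150, d = 0.167.
A–C: 9/20 differ, p = 0.450, d = 0.687.
B–C: 8/20 differ, p = 0.400, d = 0.572.
The smallest distance is between A and B.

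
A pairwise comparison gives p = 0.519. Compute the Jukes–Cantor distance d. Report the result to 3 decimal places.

0.883

d = −(3/4) ln(1 − 4p/3) = −0.75 ln(1 − 0.692) = −0.75 ln(0.308)
  = −0.75 × (-1.177655) = 0.883241 substitutions/site.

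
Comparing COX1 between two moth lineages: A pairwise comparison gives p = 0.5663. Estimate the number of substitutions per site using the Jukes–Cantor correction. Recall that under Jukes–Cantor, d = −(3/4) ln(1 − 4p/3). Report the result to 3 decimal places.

1.055

d = −(3/4) ln(1 − 4p/3) = −0.75 ln(1 − 0.755067) = −0.75 ln(0.244933)
  = −0.75 × (-1.406771) = 1.055078 substitutions/site.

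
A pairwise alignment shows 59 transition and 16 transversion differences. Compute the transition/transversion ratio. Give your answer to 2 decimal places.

R = 59/16 = 3.6875 ≈ 3.69 (to 2 d.p.).

3.69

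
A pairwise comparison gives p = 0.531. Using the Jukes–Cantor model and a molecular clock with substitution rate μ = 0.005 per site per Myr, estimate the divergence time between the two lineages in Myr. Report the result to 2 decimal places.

d = −(3/4) ln(1 − 4p/3) = −0.75 ln(1 − 0.708) = −0.75 ln(0.292)
  = −0.75 × (-1.231001) = 0.923251 substitutions/site.
Under a molecular clock d = 2μt, so t = d/(2μ) = 0.923251 / (2 × 0.005) = 92.33 Myr.

92.33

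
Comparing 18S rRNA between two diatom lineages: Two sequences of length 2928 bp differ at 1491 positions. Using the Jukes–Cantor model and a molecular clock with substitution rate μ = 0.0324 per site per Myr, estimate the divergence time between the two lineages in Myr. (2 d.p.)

13.15

p = 1491/2928 ≈ 0.509221.
d = −(3/4) ln(1 − 4p/3) = −0.75 ln(1 − 0.678961) = −0.75 ln(0.321039)
  = −0.75 × (-1.136193) = 0.852145 substitutions/site.
Under a molecular clock d = 2μt, so t = d/(2μ) = 0.852145 / (2 × 0.0324) = 13.15 Myr.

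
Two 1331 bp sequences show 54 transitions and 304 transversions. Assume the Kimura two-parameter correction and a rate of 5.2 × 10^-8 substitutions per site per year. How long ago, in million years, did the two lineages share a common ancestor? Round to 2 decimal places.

P = 54/1331 ≈ 0.040571 and Q = 304/1331 ≈ 0.2284.
Under the Kimura two-parameter model, d = −½ ln(1 − 2P − Q) − ¼ ln(1 − 2Q).
1 − 2P − Q = 0.690458, giving −½ ln(0.690458) = 0.185200.
1 − 2Q = 0.5432, giving −¼ ln(0.5432) = 0.152569.
d = 0.185200 + 0.152569 = 0.337769.
Under a molecular clock d = 2μt, so t = d/(2μ) = 0.337769 / (2 × 5.2 × 10^-8) = 3.25 million years.

3.25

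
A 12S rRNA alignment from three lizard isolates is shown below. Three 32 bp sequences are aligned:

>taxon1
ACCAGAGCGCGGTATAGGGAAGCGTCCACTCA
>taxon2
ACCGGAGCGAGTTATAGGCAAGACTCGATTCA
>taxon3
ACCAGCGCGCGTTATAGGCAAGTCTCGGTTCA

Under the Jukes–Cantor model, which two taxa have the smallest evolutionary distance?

taxon1–taxon2: 8/32 differ, p = 0.250, d = 0.304.
taxon1–taxon3: 8/32 differ, p = 0.250, d = 0.304.
taxon2–taxon3: 5/32 differ, p = 0.156, d = 0.175.
The smallest distance is between taxon2 and taxon3.

taxon2 and taxon3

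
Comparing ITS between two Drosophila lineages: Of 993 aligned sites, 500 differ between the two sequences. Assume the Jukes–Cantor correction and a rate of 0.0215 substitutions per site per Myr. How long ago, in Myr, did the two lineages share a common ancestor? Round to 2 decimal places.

19.41

p = 500/993 ≈ 0.503525.
d = −(3/4) ln(1 − 4p/3) = −0.75 ln(1 − 0.671367) = −0.75 ln(0.328633)
  = −0.75 × (-1.112814) = 0.834611 substitutions/site.
Under a molecular clock d = 2μt, so t = d/(2μ) = 0.834611 / (2 × 0.0215) = 19.41 Myr.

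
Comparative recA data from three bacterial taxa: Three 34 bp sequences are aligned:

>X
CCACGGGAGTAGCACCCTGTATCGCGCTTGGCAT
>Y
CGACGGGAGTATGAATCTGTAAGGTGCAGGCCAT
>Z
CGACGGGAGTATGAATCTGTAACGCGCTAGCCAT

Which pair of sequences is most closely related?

X–Y: 11/34 differ, p = 0.324, d = 0.423.
X–Z: 8/34 differ, p = 0.235, d = 0.282.
Y–Z: 4/34 differ, p = 0.118, d = 0.128.
The smallest distance is between Y and Z.

Y and Z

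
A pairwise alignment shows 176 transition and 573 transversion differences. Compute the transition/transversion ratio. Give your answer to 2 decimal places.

R = 176/573 = 0.307155… ≈ 0.31 (to 2 d.p.).

0.31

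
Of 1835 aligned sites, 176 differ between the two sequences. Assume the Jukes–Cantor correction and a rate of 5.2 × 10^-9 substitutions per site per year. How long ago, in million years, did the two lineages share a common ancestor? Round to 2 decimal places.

9.87

p = 176/1835 ≈ 0.095913.
d = −(3/4) ln(1 − 4p/3) = −0.75 ln(1 − 0.127884) = −0.75 ln(0.872116)
  = −0.75 × (-0.136833) = 0.102625 substitutions/site.
Under a molecular clock d = 2μt, so t = d/(2μ) = 0.102625 / (2 × 5.2 × 10^-9) = 9.87 million years.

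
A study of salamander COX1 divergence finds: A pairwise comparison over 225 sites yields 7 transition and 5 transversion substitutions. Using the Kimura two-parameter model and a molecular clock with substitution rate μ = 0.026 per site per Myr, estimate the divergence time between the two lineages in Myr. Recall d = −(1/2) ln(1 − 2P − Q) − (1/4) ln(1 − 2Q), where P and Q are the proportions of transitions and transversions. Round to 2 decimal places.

P = 7/225 ≈ 0.031111 and Q = 5/225 ≈ 0.022222.
Under the Kimura two-parameter model, d = −½ ln(1 − 2P − Q) − ¼ ln(1 − 2Q).
1 − 2P − Q = 0.915556, giving −½ ln(0.915556) = 0.044112.
1 − 2Q = 0.955556, giving −¼ ln(0.955556) = 0.011365.
d = 0.044112 + 0.011365 = 0.055477.
Under a molecular clock d = 2μt, so t = d/(2μ) = 0.055477 / (2 × 0.026) = 1.07 Myr.

1.07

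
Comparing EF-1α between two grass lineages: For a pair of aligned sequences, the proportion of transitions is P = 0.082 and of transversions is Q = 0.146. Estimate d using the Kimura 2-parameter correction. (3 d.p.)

Under the Kimura two-parameter model, d = −½ ln(1 − 2P − Q) − ¼ ln(1 − 2Q).
1 − 2P − Q = 0.69, giving −½ ln(0.69) = 0.185532.
1 − 2Q = 0.708, giving −¼ ln(0.708) = 0.086328.
d = 0.185532 + 0.086328 = 0.271860.

0.272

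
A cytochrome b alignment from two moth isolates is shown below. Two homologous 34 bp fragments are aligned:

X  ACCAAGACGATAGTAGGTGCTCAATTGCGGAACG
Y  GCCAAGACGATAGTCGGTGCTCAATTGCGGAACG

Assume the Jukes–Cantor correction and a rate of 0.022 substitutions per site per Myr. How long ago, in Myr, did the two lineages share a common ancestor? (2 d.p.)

The sequences differ at 2 of 34 sites (1, 15), so p = 2/34 ≈ 0.058824.
d = −(3/4) ln(1 − 4p/3) = −0.75 ln(1 − 0.078432) = −0.75 ln(0.921568)
  = −0.75 × (-0.081679) = 0.061259 substitutions/site.
Under a molecular clock d = 2μt, so t = d/(2μ) = 0.061259 / (2 × 0.022) = 1.39 Myr.

1.39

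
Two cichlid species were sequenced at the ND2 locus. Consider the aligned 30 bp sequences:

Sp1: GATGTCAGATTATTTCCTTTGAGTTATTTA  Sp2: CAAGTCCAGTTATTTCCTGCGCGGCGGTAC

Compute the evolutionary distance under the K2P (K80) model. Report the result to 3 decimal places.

0.731

Of 30 sites, 5 differences are transitions and 9 are transversions, so P = 5/30 ≈ 0.166667 and Q = 9/30 = 0.3.
Under the Kimura two-parameter model, d = −½ ln(1 − 2P − Q) − ¼ ln(1 − 2Q).
1 − 2P − Q = 0.366666, giving −½ ln(0.366666) = 0.501652.
1 − 2Q = 0.4, giving −¼ ln(0.4) = 0.229073.
d = 0.501652 + 0.229073 = 0.730725.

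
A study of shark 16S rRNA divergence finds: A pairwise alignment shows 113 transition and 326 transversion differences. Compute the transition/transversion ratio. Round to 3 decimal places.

R = 113/326 = 0.346625… ≈ 0.347 (to 3 d.p.).

0.347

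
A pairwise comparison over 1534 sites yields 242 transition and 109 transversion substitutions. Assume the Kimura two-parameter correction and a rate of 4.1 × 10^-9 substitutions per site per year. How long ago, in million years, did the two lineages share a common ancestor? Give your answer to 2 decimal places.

P = 242/1534 ≈ 0.157757 and Q = 109/1534 ≈ 0.071056.
Under the Kimura two-parameter model, d = −½ ln(1 − 2P − Q) − ¼ ln(1 − 2Q).
1 − 2P − Q = 0.61343, giving −½ ln(0.61343) = 0.244345.
1 − 2Q = 0.857888, giving −¼ ln(0.857888) = 0.038320.
d = 0.244345 + 0.038320 = 0.282665.
Under a molecular clock d = 2μt, so t = d/(2μ) = 0.282665 / (2 × 4.1 × 10^-9) = 34.47 million years.

34.47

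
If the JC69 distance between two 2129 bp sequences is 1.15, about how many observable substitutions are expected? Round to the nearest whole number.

1252

Invert JC69: p = (3/4)(1 − e^(−4d/3)) = 0.75 × (1 − e^(-1.533333)) = 0.75 × (1 − 0.215815) = 0.588139.
Expected differing sites = pL ≈ 0.588139 × 2129 = 1252.147931 ≈ 1252.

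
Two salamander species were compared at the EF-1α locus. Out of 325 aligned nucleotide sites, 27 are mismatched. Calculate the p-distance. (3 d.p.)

p = 27/325 = 0.083076… ≈ 0.083 (to 3 d.p.).

0.083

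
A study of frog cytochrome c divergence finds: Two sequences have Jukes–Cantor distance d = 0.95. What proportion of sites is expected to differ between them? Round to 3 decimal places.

p = (3/4)(1 − e^(−4d/3)) = 0.75 × (1 − e^(-1.266667)) = 0.75 × (1 − 0.281769) = 0.538673.

0.539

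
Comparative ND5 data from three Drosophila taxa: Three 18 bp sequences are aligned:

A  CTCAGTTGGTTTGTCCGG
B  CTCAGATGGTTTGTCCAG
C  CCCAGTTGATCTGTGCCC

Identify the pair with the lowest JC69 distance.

A and B

A–B: 2/18 differ, p = 0.111, d = 0.120.
A–C: 6/18 differ, p = 0.333, d = 0.441.
B–C: 7/18 differ, p = 0.389, d = 0.548.
The smallest distance is between A and B.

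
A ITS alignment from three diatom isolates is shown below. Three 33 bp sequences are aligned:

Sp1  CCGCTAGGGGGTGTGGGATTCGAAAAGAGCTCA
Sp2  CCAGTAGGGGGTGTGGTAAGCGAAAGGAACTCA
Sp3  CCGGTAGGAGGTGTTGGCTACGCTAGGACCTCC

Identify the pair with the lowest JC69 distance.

Sp1 and Sp2

Sp1–Sp2: 7/33 differ, p = 0.212, d = 0.249.
Sp1–Sp3: 10/33 differ, p = 0.303, d = 0.388.
Sp2–Sp3: 11/33 differ, p = 0.333, d = 0.441.
The smallest distance is between Sp1 and Sp2.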